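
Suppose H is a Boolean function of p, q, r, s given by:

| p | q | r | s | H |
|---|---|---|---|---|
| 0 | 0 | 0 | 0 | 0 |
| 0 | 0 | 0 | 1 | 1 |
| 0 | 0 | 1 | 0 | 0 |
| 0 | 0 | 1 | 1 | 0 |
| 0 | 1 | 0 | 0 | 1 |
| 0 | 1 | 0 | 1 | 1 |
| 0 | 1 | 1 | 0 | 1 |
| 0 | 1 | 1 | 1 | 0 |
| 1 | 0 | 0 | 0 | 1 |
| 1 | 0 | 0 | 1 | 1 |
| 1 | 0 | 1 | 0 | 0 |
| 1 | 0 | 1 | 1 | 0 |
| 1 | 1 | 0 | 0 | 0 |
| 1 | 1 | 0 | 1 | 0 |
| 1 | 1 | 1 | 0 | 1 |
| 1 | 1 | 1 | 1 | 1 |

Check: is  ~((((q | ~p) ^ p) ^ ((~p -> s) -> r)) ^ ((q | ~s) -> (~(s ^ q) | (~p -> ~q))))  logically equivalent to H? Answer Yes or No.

Check the formula against H row by row:
  p=0, q=0, r=0, s=0: formula gives 0, H = 0 ✓
  p=0, q=0, r=0, s=1: formula gives 1, H = 1 ✓
  p=0, q=0, r=1, s=0: formula gives 0, H = 0 ✓
  p=0, q=0, r=1, s=1: formula gives 0, H = 0 ✓
  … (the remaining 12 rows also agree.)
No disagreement on any input; they are logically equivalent.

Yes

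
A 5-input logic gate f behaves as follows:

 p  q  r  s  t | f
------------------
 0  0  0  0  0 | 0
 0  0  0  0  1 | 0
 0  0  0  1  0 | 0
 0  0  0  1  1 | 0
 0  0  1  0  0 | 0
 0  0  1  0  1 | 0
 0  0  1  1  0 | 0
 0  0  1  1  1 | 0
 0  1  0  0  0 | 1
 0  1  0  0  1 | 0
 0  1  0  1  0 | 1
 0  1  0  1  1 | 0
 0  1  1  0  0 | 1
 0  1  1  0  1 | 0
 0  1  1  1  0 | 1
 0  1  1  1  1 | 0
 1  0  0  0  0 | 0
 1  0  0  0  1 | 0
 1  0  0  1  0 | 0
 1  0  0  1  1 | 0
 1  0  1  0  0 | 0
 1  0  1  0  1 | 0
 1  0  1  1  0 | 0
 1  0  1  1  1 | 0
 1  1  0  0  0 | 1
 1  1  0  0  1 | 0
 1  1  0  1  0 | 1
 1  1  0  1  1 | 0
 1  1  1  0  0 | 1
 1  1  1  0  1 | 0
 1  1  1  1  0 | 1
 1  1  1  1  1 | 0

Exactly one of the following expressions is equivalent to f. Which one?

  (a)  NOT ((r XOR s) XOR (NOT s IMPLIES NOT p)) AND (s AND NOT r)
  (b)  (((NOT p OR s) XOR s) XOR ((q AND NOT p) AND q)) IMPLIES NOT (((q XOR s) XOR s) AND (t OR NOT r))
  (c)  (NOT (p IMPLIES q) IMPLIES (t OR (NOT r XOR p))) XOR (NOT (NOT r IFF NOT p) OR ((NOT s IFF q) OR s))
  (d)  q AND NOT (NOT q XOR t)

(a) disagrees with f on (0,0,0,1,0) (formula → 1, table → 0); rule it out.
(b) disagrees with f on (0,0,0,0,0) (formula → 1, table → 0); rule it out.
(c) disagrees with f on (0,0,0,0,0) (formula → 1, table → 0); rule it out.
That leaves (d). Evaluating it on every row reproduces the table of f exactly.

d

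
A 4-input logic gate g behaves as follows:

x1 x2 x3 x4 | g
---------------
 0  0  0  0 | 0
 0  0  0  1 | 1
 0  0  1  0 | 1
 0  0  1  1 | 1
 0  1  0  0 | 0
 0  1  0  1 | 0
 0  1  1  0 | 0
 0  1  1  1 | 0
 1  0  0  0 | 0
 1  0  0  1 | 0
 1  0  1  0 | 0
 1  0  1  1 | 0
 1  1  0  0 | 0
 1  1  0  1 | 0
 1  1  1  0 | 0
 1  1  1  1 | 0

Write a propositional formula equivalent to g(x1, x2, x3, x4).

g=1 on 3 inputs: (0,0,0,1), (0,0,1,0), (0,0,1,1). Reading each as a conjunction of literals (¬x1·¬x2·¬x3·x4, ¬x1·¬x2·x3·¬x4, ¬x1·¬x2·x3·x4) and taking the OR gives the canonical DNF.

g(x1, x2, x3, x4) = ((((x1' · x2') · x3') · x4) + (((x1' · x2') · x3) · x4')) + (((x1' · x2') · x3) · x4)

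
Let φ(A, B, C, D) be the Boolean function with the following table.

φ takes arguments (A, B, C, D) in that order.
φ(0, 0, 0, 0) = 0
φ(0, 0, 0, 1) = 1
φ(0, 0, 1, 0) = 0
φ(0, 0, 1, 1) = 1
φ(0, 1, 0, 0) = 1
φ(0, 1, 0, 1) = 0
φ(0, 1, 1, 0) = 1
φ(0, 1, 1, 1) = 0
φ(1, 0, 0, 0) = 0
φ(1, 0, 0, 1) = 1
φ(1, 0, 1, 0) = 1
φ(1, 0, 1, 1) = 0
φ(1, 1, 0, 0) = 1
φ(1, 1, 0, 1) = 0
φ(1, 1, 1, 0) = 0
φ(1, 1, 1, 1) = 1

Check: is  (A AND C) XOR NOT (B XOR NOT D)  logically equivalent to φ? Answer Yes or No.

Evaluate (A AND C) XOR NOT (B XOR NOT D) on each row and compare to φ:
  A=0, B=0, C=0, D=0: formula gives 0, φ = 0 ✓
  A=0, B=0, C=0, D=1: formula gives 1, φ = 1 ✓
  A=0, B=0, C=1, D=0: formula gives 0, φ = 0 ✓
  A=0, B=0, C=1, D=1: formula gives 1, φ = 1 ✓
  …and likewise for the remaining 12 rows.
All 16 rows match — the expression computes φ exactly.

Yes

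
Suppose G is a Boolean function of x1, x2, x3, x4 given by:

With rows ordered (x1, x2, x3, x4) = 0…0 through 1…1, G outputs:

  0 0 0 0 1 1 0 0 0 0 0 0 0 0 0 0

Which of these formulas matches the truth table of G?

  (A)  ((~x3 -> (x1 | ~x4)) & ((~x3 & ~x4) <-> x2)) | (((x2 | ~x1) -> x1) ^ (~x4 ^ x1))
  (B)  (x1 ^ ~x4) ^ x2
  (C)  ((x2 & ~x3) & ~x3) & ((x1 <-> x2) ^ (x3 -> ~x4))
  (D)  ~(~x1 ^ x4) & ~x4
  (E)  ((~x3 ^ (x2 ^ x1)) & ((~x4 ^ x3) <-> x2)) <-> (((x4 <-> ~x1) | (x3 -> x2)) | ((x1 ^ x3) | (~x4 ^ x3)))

(A) disagrees with G on (0,0,0,0) (formula → 1, table → 0); rule it out.
(B) disagrees with G on (0,0,0,0) (formula → 1, table → 0); rule it out.
(D) disagrees with G on (0,1,0,0) (formula → 0, table → 1); rule it out.
(E) disagrees with G on (0,0,0,1) (formula → 1, table → 0); rule it out.
That leaves (C). Evaluating it on every row reproduces the table of G exactly.

C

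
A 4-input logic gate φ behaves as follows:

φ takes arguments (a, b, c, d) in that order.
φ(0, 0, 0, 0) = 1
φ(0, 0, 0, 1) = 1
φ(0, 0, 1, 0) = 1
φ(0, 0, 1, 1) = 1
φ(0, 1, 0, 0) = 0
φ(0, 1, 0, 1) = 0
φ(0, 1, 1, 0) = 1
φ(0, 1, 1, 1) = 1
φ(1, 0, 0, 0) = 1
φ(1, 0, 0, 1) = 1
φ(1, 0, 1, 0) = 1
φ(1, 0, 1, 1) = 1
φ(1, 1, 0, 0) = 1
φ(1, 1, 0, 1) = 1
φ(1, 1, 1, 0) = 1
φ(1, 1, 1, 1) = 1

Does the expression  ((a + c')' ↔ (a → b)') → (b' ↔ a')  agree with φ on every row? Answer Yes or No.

Yes

Check the formula against φ row by row:
  a=0, b=0, c=0, d=0: formula gives 1, φ = 1 ✓
  a=0, b=0, c=0, d=1: formula gives 1, φ = 1 ✓
  a=0, b=0, c=1, d=0: formula gives 1, φ = 1 ✓
  a=0, b=0, c=1, d=1: formula gives 1, φ = 1 ✓
  …and likewise for the remaining 12 rows.
Every row agrees, so the formula is equivalent.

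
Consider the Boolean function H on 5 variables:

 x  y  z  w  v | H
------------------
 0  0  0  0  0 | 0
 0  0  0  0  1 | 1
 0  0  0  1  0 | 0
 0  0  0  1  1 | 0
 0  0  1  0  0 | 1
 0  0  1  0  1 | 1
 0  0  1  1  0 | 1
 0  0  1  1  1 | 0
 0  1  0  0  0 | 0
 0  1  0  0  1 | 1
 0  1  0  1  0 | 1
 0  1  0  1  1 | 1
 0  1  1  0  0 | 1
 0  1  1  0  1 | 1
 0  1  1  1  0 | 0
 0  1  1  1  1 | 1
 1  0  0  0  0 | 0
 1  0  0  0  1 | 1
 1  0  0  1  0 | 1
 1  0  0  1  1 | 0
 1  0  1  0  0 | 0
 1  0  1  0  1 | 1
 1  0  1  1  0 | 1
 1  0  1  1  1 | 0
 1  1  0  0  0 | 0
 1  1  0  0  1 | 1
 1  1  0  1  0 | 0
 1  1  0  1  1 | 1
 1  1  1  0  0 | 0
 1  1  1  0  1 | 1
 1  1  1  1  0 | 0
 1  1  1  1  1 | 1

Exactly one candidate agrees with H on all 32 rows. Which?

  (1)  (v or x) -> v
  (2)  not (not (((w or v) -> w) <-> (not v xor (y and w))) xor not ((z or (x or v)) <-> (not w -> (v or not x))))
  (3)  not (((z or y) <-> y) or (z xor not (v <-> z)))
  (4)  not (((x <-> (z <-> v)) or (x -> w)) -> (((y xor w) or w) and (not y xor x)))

(1) fails at (0,0,0,0,0): the formula yields 1, H is 0.
(3) fails at (0,0,0,0,1): the formula yields 0, H is 1.
(4) fails at (0,0,0,0,0): the formula yields 1, H is 0.
That leaves (2). Evaluating it on every row reproduces the table of H exactly.

2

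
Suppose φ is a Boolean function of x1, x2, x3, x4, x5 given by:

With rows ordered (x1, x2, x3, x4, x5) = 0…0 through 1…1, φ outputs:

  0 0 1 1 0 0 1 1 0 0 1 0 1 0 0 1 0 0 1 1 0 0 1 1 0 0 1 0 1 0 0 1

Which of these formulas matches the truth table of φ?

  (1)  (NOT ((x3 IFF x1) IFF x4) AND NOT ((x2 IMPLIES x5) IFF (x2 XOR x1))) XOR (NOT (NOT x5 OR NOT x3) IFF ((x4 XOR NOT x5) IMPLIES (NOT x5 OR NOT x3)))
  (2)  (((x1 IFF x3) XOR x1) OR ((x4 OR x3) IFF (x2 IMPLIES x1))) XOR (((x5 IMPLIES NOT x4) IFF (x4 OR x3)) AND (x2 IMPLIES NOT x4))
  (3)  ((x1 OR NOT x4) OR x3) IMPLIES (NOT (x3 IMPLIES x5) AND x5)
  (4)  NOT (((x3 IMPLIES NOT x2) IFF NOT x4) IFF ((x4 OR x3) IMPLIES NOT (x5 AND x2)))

4

(1) disagrees with φ on (0,0,0,0,0) (formula → 1, table → 0); rule it out.
(2) disagrees with φ on (0,0,0,0,0) (formula → 1, table → 0); rule it out.
(3) disagrees with φ on (0,0,1,1,0) (formula → 0, table → 1); rule it out.
That leaves (4). Evaluating it on every row reproduces the table of φ exactly.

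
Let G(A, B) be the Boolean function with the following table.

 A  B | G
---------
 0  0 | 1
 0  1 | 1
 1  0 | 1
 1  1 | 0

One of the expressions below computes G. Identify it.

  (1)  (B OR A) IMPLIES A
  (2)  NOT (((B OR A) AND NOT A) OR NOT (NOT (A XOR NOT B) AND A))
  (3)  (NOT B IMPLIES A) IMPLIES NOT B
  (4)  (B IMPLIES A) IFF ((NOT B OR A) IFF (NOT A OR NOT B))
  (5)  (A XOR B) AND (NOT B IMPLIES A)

(1) disagrees with G on (0,1) (formula → 0, table → 1); rule it out.
(2) disagrees with G on (0,0) (formula → 0, table → 1); rule it out.
(3) disagrees with G on (0,1) (formula → 0, table → 1); rule it out.
(5) disagrees with G on (0,0) (formula → 0, table → 1); rule it out.
Only (4) survives; checking it on all 4 rows confirms it matches G.

4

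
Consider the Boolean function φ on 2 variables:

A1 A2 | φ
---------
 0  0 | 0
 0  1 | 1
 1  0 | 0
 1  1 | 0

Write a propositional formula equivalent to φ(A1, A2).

φ(A1, A2) = ~A1 & A2

φ is 1 on exactly one input, (0,1), whose minterm is ¬A1·A2. So φ is just that conjunction.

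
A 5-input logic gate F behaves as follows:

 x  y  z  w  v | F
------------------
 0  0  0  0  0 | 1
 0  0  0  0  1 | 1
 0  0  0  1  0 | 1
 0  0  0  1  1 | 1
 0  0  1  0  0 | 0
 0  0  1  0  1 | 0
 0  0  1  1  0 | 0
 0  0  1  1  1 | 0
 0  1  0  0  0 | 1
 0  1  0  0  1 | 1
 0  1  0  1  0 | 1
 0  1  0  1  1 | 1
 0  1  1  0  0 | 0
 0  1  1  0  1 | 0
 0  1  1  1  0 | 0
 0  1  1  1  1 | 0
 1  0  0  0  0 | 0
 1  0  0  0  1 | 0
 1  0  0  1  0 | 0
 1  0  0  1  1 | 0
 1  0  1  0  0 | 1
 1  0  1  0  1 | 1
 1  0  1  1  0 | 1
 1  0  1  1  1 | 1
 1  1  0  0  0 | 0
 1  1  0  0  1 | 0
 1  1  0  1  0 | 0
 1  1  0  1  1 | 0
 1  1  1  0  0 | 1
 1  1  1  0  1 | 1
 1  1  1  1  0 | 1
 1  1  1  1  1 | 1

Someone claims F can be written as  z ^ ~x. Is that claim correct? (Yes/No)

Test each input against both F and the formula:
  x=0, y=0, z=0, w=0, v=0: formula gives 1, F = 1 ✓
  x=0, y=0, z=0, w=0, v=1: formula gives 1, F = 1 ✓
  x=0, y=0, z=0, w=1, v=0: formula gives 1, F = 1 ✓
  x=0, y=0, z=0, w=1, v=1: formula gives 1, F = 1 ✓
  …and likewise for the remaining 28 rows.
No disagreement on any input; they are logically equivalent.

Yes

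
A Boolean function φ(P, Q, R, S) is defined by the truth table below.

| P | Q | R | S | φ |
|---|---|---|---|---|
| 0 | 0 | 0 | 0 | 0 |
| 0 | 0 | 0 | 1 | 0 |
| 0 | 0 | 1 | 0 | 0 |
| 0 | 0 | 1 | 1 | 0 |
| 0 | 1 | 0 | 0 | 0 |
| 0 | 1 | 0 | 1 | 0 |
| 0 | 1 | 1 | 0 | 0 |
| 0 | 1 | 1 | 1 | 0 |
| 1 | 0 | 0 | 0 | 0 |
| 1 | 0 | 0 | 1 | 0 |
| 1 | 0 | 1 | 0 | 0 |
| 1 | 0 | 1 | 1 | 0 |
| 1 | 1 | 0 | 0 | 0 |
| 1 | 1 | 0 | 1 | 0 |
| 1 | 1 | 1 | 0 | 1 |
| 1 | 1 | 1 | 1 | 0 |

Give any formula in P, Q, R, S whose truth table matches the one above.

φ(P, Q, R, S) = ((P AND Q) AND R) AND NOT S

Only row (1,1,1,0) gives 1. That row's minterm P·Q·R·¬S is φ directly.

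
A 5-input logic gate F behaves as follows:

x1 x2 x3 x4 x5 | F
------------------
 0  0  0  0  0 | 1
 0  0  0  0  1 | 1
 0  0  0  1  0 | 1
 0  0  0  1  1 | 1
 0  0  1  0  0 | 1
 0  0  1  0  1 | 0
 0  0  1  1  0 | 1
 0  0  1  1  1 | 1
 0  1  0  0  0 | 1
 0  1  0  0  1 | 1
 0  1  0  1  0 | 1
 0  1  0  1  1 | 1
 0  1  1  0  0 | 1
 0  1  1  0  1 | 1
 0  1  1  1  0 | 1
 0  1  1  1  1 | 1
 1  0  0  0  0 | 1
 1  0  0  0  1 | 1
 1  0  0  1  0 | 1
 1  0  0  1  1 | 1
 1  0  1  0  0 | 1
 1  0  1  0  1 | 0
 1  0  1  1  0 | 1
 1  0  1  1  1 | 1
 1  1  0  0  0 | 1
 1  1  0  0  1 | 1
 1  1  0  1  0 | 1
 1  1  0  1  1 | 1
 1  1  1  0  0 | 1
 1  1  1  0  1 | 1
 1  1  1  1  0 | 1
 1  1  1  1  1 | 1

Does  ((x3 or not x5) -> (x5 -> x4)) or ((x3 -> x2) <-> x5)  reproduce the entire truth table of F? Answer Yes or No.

Check the formula against F row by row:
  x1=0, x2=0, x3=0, x4=0, x5=0: formula gives 1, F = 1 ✓
  x1=0, x2=0, x3=0, x4=0, x5=1: formula gives 1, F = 1 ✓
  x1=0, x2=0, x3=0, x4=1, x5=0: formula gives 1, F = 1 ✓
  x1=0, x2=0, x3=0, x4=1, x5=1: formula gives 1, F = 1 ✓
  …and likewise for the remaining 28 rows.
No disagreement on any input; they are logically equivalent.

Yes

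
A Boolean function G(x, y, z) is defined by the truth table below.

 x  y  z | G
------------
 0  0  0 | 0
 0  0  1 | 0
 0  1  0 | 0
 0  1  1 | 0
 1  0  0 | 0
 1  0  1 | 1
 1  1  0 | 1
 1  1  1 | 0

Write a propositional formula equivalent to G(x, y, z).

G=1 on 2 inputs: (1,0,1), (1,1,0). Reading each as a conjunction of literals (x·¬y·z, x·y·¬z) and taking the OR gives the canonical DNF.

G(x, y, z) = ((x & ~y) & z) | ((x & y) & ~z)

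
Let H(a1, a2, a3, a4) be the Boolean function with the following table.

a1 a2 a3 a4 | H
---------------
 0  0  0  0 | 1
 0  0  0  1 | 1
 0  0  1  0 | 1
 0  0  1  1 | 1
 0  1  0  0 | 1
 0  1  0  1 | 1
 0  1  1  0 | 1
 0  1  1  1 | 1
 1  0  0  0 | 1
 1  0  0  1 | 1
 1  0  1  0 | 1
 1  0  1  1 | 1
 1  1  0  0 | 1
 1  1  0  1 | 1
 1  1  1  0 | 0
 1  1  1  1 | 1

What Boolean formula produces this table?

H(a1, a2, a3, a4) = ~(((a1 & a2) & a3) & ~a4)

H is 0 on exactly one input, (1,1,1,0), whose minterm is a1·a2·a3·¬a4. So H is the negation of that single conjunction.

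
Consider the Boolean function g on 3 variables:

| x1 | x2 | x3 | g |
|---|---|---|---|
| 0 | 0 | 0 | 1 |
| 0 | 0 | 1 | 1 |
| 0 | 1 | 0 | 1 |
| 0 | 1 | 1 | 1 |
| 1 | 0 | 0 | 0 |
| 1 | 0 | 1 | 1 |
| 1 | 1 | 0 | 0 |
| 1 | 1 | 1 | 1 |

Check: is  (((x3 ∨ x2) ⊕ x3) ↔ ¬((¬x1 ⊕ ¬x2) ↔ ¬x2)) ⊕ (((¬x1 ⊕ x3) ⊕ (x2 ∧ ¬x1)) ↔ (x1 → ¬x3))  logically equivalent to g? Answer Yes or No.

Evaluate (((x3 ∨ x2) ⊕ x3) ↔ ¬((¬x1 ⊕ ¬x2) ↔ ¬x2)) ⊕ (((¬x1 ⊕ x3) ⊕ (x2 ∧ ¬x1)) ↔ (x1 → ¬x3)) on each row and compare to g:
  x1=0, x2=0, x3=0: formula gives 1, g = 1 ✓
  x1=0, x2=0, x3=1: formula gives 0, but g = 1 ✗
Since they disagree at (0,0,1), the expression is not a correct formula for g.

No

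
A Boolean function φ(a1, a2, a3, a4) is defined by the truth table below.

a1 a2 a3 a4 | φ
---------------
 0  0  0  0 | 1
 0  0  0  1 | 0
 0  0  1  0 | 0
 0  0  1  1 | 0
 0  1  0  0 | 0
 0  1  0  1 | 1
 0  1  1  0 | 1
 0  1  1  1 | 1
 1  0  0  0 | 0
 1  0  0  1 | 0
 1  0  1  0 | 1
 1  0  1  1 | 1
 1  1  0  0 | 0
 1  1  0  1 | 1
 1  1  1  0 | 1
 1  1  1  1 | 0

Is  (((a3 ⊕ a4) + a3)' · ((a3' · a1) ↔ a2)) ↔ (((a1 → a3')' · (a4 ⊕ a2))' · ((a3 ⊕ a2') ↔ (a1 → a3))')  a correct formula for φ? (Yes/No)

No

Check the formula against φ row by row:
  a1=0, a2=0, a3=0, a4=0: formula gives 0, but φ = 1 ✗
Row (0,0,0,0) is a counterexample, so the formula is not equivalent to φ.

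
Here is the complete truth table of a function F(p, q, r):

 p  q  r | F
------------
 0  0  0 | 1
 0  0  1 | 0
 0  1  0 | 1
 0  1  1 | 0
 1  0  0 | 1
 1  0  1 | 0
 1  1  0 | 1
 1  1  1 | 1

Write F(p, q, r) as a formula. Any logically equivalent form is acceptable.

F(p, q, r) = not ((((not p and not q) and r) or ((not p and q) and r)) or ((p and not q) and r))

There are just 3 zero rows: (0,0,1), (0,1,1), (1,0,1). Their minterms are ¬p·¬q·r, ¬p·q·r, p·¬q·r; the OR of those covers precisely the 0-outputs, and negating it yields F.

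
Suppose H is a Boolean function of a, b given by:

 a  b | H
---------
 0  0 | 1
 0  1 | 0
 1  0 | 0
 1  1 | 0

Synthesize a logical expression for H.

H(a, b) = ~(a | b)

The output is 1 only when every input is 0 — NOR of all inputs.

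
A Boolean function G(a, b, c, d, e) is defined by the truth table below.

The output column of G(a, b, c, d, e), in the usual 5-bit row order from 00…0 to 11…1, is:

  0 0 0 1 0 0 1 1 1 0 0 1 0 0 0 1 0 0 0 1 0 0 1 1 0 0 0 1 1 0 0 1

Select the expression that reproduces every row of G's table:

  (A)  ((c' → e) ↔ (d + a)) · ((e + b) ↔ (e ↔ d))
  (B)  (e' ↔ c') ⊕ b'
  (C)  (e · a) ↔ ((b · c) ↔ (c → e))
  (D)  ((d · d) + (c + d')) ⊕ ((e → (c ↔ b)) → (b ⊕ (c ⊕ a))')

(B) fails at (0,0,0,0,1): the formula yields 1, G is 0.
(C) fails at (0,0,0,0,0): the formula yields 1, G is 0.
(D) fails at (0,0,0,1,1): the formula yields 0, G is 1.
That leaves (A). Evaluating it on every row reproduces the table of G exactly.

A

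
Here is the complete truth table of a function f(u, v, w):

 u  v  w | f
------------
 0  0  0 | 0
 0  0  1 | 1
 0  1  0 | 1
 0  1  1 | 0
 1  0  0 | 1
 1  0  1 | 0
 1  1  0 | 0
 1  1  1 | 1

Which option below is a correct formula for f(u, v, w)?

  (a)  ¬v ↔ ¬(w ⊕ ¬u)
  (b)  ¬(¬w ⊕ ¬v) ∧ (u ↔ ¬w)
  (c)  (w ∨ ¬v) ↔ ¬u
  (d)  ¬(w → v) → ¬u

a

(b) disagrees with f on (0,0,1) (formula → 0, table → 1); rule it out.
(c) disagrees with f on (0,0,0) (formula → 1, table → 0); rule it out.
(d) disagrees with f on (0,0,0) (formula → 1, table → 0); rule it out.
Only (a) survives; checking it on all 8 rows confirms it matches f.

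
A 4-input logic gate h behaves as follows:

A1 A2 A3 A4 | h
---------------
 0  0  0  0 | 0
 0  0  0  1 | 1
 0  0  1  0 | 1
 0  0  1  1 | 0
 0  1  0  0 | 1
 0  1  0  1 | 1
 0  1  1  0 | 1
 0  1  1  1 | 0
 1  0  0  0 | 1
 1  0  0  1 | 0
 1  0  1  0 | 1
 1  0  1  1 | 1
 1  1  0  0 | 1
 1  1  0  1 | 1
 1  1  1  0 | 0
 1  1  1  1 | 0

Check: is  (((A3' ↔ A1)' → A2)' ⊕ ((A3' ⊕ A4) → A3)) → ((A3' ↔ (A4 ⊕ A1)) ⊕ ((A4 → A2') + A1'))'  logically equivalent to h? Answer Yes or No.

Yes

Evaluate (((A3' ↔ A1)' → A2)' ⊕ ((A3' ⊕ A4) → A3)) → ((A3' ↔ (A4 ⊕ A1)) ⊕ ((A4 → A2') + A1'))' on each row and compare to h:
  A1=0, A2=0, A3=0, A4=0: formula gives 0, h = 0 ✓
  A1=0, A2=0, A3=0, A4=1: formula gives 1, h = 1 ✓
  A1=0, A2=0, A3=1, A4=0: formula gives 1, h = 1 ✓
  A1=0, A2=0, A3=1, A4=1: formula gives 0, h = 0 ✓
  …and likewise for the remaining 12 rows.
Every row agrees, so the formula is equivalent.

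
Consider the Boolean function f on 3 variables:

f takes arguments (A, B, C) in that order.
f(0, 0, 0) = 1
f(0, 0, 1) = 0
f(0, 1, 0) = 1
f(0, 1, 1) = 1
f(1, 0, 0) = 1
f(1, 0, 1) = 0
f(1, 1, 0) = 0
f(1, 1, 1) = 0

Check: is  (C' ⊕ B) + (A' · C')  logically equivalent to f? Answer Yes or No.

No

Check the formula against f row by row:
  A=0, B=0, C=0: formula gives 1, f = 1 ✓
  A=0, B=0, C=1: formula gives 0, f = 0 ✓
  A=0, B=1, C=0: formula gives 1, f = 1 ✓
  A=0, B=1, C=1: formula gives 1, f = 1 ✓
  A=1, B=0, C=0: formula gives 1, f = 1 ✓
  …
  A=1, B=1, C=1: formula gives 1, but f = 0 ✗
Since they disagree at (1,1,1), the expression is not a correct formula for f.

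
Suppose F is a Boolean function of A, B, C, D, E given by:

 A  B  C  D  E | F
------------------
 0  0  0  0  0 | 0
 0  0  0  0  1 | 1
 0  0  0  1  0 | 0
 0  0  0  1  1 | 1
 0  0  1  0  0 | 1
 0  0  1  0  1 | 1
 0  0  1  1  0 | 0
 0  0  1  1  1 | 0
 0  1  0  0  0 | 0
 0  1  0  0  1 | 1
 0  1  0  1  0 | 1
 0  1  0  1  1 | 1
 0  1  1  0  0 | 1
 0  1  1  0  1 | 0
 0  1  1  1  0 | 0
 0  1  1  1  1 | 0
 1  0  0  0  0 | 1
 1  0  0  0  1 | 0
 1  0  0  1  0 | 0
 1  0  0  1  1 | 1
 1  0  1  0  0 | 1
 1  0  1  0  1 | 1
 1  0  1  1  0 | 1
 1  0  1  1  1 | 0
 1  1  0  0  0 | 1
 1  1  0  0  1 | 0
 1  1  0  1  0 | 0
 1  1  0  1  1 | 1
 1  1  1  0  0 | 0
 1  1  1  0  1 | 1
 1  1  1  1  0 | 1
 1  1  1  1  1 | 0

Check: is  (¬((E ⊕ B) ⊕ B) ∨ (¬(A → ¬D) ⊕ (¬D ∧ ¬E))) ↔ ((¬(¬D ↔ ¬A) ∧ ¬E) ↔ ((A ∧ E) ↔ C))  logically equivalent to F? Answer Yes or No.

No

Test each input against both F and the formula:
  A=0, B=0, C=0, D=0, E=0: formula gives 0, F = 0 ✓
  A=0, B=0, C=0, D=0, E=1: formula gives 1, F = 1 ✓
  A=0, B=0, C=0, D=1, E=0: formula gives 1, but F = 0 ✗
Since they disagree at (0,0,0,1,0), the expression is not a correct formula for F.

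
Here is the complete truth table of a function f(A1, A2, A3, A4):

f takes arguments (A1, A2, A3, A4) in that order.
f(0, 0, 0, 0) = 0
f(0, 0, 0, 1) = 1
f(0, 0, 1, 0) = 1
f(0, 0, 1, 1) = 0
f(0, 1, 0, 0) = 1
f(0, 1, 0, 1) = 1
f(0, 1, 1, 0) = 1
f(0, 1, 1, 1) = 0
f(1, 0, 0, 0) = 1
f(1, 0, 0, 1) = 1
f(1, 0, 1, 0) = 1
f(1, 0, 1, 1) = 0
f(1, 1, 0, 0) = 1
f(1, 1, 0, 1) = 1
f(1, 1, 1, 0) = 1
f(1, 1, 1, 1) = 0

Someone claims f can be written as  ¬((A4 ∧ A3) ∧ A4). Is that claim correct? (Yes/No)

No

Evaluate ¬((A4 ∧ A3) ∧ A4) on each row and compare to f:
  A1=0, A2=0, A3=0, A4=0: formula gives 1, but f = 0 ✗
A single disagreement suffices: at (0,0,0,0) they differ, so the formula does not compute f.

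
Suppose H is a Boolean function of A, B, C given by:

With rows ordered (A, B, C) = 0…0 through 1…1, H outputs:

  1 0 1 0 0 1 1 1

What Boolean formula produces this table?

There are just 3 zero rows: (0,0,1), (0,1,1), (1,0,0). Their minterms are ¬A·¬B·C, ¬A·B·C, A·¬B·¬C; the OR of those covers precisely the 0-outputs, and negating it yields H.

H(A, B, C) = NOT ((((NOT A AND NOT B) AND C) OR ((NOT A AND B) AND C)) OR ((A AND NOT B) AND NOT C))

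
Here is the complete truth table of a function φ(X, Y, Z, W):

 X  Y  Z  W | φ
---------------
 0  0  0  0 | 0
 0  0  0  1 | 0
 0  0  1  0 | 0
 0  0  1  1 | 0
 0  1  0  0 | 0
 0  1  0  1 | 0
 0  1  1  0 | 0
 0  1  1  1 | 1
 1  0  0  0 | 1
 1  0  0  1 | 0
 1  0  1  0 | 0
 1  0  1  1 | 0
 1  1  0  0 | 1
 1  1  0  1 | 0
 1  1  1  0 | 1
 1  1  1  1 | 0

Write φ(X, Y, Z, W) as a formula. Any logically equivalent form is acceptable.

φ(X, Y, Z, W) = (((((NOT X AND Y) AND Z) AND W) OR (((X AND NOT Y) AND NOT Z) AND NOT W)) OR (((X AND Y) AND NOT Z) AND NOT W)) OR (((X AND Y) AND Z) AND NOT W)

Collect the rows where φ=1 — (0,1,1,1), (1,0,0,0), (1,1,0,0), (1,1,1,0) — and write one minterm per row: ¬X·Y·Z·W, X·¬Y·¬Z·¬W, X·Y·¬Z·¬W, X·Y·Z·¬W. Their union (logical OR) reproduces the table exactly.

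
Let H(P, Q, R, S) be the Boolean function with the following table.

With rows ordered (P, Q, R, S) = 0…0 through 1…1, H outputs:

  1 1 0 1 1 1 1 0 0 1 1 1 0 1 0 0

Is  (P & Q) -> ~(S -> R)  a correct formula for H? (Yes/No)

Test each input against both H and the formula:
  P=0, Q=0, R=0, S=0: formula gives 1, H = 1 ✓
  P=0, Q=0, R=0, S=1: formula gives 1, H = 1 ✓
  P=0, Q=0, R=1, S=0: formula gives 1, but H = 0 ✗
Row (0,0,1,0) is a counterexample, so the formula is not equivalent to H.

No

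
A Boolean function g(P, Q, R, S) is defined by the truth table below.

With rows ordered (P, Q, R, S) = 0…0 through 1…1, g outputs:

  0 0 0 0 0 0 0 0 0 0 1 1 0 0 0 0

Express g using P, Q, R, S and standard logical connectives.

g(P, Q, R, S) = (((P · Q') · R) · S') + (((P · Q') · R) · S)

The 1-rows are (1,0,1,0), (1,0,1,1). Each contributes one minterm — P·¬Q·R·¬S; P·¬Q·R·S — and their disjunction is a sum-of-products form of g.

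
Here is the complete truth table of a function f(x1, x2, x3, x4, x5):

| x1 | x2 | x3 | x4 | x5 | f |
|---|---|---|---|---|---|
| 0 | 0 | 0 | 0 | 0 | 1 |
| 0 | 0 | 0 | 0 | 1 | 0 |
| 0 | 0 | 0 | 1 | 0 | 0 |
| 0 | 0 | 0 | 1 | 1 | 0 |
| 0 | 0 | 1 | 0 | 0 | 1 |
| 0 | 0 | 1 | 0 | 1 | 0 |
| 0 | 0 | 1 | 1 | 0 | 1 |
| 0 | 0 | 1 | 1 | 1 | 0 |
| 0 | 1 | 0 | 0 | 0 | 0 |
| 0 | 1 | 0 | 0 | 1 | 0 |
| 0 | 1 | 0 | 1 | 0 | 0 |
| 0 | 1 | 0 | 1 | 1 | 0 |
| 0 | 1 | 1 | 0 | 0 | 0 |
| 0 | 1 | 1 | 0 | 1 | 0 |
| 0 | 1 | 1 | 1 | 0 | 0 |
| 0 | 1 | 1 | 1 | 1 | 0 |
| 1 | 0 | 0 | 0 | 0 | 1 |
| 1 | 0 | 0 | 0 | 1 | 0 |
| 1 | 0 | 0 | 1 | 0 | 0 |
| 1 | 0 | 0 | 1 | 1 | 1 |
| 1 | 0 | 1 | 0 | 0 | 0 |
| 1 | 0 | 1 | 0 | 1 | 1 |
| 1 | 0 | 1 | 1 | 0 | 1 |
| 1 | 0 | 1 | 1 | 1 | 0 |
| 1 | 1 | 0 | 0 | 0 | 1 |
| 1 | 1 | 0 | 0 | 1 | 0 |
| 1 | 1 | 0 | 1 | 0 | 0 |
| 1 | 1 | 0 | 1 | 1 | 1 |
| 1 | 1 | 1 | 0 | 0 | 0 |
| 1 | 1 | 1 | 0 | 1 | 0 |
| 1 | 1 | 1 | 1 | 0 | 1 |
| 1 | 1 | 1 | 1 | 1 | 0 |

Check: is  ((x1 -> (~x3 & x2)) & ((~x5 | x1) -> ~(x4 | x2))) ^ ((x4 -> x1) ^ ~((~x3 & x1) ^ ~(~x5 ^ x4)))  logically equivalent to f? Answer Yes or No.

No

Check the formula against f row by row:
  x1=0, x2=0, x3=0, x4=0, x5=0: formula gives 1, f = 1 ✓
  x1=0, x2=0, x3=0, x4=0, x5=1: formula gives 0, f = 0 ✓
  x1=0, x2=0, x3=0, x4=1, x5=0: formula gives 0, f = 0 ✓
  x1=0, x2=0, x3=0, x4=1, x5=1: formula gives 0, f = 0 ✓
  …
  x1=0, x2=0, x3=1, x4=1, x5=0: formula gives 0, but f = 1 ✗
Since they disagree at (0,0,1,1,0), the expression is not a correct formula for f.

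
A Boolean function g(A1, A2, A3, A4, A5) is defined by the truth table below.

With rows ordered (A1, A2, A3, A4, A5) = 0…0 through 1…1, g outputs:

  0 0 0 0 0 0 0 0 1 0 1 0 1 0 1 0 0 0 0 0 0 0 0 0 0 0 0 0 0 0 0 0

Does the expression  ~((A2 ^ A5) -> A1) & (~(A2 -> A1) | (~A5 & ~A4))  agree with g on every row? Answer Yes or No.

Evaluate ~((A2 ^ A5) -> A1) & (~(A2 -> A1) | (~A5 & ~A4)) on each row and compare to g:
  A1=0, A2=0, A3=0, A4=0, A5=0: formula gives 0, g = 0 ✓
  A1=0, A2=0, A3=0, A4=0, A5=1: formula gives 0, g = 0 ✓
  A1=0, A2=0, A3=0, A4=1, A5=0: formula gives 0, g = 0 ✓
  A1=0, A2=0, A3=0, A4=1, A5=1: formula gives 0, g = 0 ✓
  … (the remaining 28 rows also agree.)
All 32 rows match — the expression computes g exactly.

Yes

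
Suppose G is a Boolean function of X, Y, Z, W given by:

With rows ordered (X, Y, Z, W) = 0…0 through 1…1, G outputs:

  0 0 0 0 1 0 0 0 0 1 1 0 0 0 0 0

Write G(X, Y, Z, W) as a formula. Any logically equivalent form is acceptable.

G=1 on 3 inputs: (0,1,0,0), (1,0,0,1), (1,0,1,0). Reading each as a conjunction of literals (¬X·Y·¬Z·¬W, X·¬Y·¬Z·W, X·¬Y·Z·¬W) and taking the OR gives the canonical DNF.

G(X, Y, Z, W) = ((((~X & Y) & ~Z) & ~W) | (((X & ~Y) & ~Z) & W)) | (((X & ~Y) & Z) & ~W)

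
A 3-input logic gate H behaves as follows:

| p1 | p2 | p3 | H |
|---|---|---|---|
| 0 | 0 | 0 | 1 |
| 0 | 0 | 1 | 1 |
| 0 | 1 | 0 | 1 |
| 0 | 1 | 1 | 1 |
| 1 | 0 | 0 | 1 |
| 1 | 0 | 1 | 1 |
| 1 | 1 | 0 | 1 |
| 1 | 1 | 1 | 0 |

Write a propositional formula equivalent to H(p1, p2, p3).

The output is 0 only when every input is 1 — NAND of all inputs.

H(p1, p2, p3) = NOT ((p1 AND p2) AND p3)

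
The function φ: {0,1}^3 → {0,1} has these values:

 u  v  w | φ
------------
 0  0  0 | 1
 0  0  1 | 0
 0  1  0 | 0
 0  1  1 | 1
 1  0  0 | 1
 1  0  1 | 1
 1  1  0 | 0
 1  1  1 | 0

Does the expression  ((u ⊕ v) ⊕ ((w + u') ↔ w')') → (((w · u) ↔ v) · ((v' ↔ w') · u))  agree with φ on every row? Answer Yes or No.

No

Test each input against both φ and the formula:
  u=0, v=0, w=0: formula gives 1, φ = 1 ✓
  u=0, v=0, w=1: formula gives 0, φ = 0 ✓
  u=0, v=1, w=0: formula gives 0, φ = 0 ✓
  u=0, v=1, w=1: formula gives 1, φ = 1 ✓
  u=1, v=0, w=0: formula gives 1, φ = 1 ✓
  …
  u=1, v=1, w=1: formula gives 1, but φ = 0 ✗
A single disagreement suffices: at (1,1,1) they differ, so the formula does not compute φ.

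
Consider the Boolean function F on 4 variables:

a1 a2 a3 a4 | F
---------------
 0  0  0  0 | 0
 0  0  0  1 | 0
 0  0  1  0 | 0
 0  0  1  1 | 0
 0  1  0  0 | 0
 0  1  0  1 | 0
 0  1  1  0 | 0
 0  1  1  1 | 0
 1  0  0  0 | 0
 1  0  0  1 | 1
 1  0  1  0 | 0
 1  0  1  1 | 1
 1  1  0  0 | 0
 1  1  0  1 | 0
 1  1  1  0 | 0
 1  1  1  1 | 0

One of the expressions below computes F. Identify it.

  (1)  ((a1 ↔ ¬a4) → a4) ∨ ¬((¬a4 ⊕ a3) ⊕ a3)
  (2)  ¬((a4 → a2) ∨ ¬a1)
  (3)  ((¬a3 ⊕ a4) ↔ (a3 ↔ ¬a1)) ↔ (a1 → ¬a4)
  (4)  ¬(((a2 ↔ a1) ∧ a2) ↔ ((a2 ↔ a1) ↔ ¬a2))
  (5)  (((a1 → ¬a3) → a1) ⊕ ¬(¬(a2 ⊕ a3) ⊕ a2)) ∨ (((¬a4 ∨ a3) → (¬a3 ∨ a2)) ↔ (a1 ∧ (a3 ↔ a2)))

(1) disagrees with F on (0,0,0,0) (formula → 1, table → 0); rule it out.
(3) disagrees with F on (0,0,0,1) (formula → 1, table → 0); rule it out.
(4) disagrees with F on (0,0,0,0) (formula → 1, table → 0); rule it out.
(5) disagrees with F on (0,0,1,0) (formula → 1, table → 0); rule it out.
Only (2) survives; checking it on all 16 rows confirms it matches F.

2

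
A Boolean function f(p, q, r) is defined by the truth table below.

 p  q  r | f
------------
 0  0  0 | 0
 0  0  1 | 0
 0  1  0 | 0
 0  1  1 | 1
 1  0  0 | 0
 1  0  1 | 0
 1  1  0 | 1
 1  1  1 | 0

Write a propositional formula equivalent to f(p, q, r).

f(p, q, r) = ((p' · q) · r) + ((p · q) · r')

Collect the rows where f=1 — (0,1,1), (1,1,0) — and write one minterm per row: ¬p·q·r, p·q·¬r. Their union (logical OR) reproduces the table exactly.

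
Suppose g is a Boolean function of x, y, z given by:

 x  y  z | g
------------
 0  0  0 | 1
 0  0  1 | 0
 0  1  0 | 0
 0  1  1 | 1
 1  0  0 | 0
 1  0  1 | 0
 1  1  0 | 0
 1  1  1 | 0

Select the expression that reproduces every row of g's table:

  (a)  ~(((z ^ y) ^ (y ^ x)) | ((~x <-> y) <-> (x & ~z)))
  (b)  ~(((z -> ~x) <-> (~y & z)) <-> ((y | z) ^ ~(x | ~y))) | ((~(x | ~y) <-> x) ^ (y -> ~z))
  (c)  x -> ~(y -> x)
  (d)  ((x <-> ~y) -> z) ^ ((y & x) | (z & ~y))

(a) fails at (0,0,0): the formula yields 0, g is 1.
(b) fails at (0,0,0): the formula yields 0, g is 1.
(c) fails at (0,0,1): the formula yields 1, g is 0.
Only (d) survives; checking it on all 8 rows confirms it matches g.

d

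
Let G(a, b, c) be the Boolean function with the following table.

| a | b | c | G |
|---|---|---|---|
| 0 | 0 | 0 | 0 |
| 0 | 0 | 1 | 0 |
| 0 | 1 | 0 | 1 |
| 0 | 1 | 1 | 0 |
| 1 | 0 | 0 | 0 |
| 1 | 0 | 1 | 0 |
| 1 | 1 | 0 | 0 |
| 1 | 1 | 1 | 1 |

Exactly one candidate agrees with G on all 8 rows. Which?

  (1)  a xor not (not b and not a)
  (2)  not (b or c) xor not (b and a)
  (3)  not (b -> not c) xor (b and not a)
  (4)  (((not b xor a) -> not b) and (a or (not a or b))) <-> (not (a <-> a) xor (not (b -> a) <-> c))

3

(1): at (0,1,1) it gives 1, but G = 0 — eliminated.
(2): at (0,0,1) it gives 1, but G = 0 — eliminated.
(4): at (0,0,0) it gives 1, but G = 0 — eliminated.
That leaves (3). Evaluating it on every row reproduces the table of G exactly.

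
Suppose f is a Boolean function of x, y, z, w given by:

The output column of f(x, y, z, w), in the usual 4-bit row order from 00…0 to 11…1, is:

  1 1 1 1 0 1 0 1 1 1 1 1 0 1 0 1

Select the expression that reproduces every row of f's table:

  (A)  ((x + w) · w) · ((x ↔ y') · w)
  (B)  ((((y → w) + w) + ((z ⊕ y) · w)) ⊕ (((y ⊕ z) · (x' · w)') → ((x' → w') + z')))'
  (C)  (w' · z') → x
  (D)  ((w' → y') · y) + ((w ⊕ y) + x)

(A) disagrees with f on (0,0,0,0) (formula → 0, table → 1); rule it out.
(C) disagrees with f on (0,0,0,0) (formula → 0, table → 1); rule it out.
(D) disagrees with f on (0,0,0,0) (formula → 0, table → 1); rule it out.
(B) is the remaining candidate, and it agrees with f on all 16 inputs.

B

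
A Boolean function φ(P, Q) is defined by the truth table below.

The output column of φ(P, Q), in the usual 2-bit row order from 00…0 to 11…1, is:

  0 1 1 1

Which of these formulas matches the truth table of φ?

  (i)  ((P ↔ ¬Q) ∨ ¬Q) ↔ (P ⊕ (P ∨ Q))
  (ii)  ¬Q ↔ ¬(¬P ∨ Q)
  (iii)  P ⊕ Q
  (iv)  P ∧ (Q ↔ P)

ii

(i) disagrees with φ on (1,0) (formula → 0, table → 1); rule it out.
(iii) disagrees with φ on (1,1) (formula → 0, table → 1); rule it out.
(iv) disagrees with φ on (0,1) (formula → 0, table → 1); rule it out.
Only (ii) survives; checking it on all 4 rows confirms it matches φ.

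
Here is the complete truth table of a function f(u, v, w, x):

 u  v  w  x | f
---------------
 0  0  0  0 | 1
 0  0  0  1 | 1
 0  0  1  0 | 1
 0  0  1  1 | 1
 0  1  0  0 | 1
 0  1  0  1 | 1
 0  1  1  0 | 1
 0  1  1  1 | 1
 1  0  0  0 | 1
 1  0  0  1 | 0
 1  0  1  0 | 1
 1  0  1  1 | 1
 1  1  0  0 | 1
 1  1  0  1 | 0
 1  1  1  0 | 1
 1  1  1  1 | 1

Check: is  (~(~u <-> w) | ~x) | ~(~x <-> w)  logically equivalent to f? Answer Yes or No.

Test each input against both f and the formula:
  u=0, v=0, w=0, x=0: formula gives 1, f = 1 ✓
  u=0, v=0, w=0, x=1: formula gives 1, f = 1 ✓
  u=0, v=0, w=1, x=0: formula gives 1, f = 1 ✓
  u=0, v=0, w=1, x=1: formula gives 1, f = 1 ✓
  …and likewise for the remaining 12 rows.
Every row agrees, so the formula is equivalent.

Yes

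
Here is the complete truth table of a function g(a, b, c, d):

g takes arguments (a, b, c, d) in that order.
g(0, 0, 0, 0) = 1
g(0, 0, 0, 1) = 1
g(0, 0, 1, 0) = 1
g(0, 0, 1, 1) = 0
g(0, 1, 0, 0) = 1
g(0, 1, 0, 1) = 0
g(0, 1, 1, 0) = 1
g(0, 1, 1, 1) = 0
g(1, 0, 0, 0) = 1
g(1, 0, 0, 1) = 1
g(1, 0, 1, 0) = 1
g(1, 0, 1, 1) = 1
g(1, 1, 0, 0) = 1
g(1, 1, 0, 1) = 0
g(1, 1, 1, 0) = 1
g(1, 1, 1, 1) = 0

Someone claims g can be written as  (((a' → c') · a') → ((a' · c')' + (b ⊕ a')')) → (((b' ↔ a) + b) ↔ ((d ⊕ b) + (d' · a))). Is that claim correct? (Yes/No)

Yes

Check the formula against g row by row:
  a=0, b=0, c=0, d=0: formula gives 1, g = 1 ✓
  a=0, b=0, c=0, d=1: formula gives 1, g = 1 ✓
  a=0, b=0, c=1, d=0: formula gives 1, g = 1 ✓
  a=0, b=0, c=1, d=1: formula gives 0, g = 0 ✓
  …and likewise for the remaining 12 rows.
No disagreement on any input; they are logically equivalent.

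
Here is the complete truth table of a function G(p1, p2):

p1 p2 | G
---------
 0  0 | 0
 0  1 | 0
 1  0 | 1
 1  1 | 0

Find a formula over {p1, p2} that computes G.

G(p1, p2) = p1 AND NOT p2

1 only at (1,0): p1 AND NOT p2.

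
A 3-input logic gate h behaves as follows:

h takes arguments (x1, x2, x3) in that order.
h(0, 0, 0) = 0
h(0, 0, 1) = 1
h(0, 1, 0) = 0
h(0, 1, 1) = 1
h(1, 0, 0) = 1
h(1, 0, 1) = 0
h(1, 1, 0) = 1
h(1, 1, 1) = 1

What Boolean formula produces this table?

h(x1, x2, x3) = not ((((not x1 and not x2) and not x3) or ((not x1 and x2) and not x3)) or ((x1 and not x2) and x3))

There are just 3 zero rows: (0,0,0), (0,1,0), (1,0,1). Their minterms are ¬x1·¬x2·¬x3, ¬x1·x2·¬x3, x1·¬x2·x3; the OR of those covers precisely the 0-outputs, and negating it yields h.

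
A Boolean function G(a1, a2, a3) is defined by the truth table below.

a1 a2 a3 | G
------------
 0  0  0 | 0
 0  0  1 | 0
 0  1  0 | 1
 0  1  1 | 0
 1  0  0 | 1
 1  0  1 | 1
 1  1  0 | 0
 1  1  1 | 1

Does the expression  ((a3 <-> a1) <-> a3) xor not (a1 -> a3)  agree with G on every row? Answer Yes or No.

Check the formula against G row by row:
  a1=0, a2=0, a3=0: formula gives 0, G = 0 ✓
  a1=0, a2=0, a3=1: formula gives 0, G = 0 ✓
  a1=0, a2=1, a3=0: formula gives 0, but G = 1 ✗
Since they disagree at (0,1,0), the expression is not a correct formula for G.

No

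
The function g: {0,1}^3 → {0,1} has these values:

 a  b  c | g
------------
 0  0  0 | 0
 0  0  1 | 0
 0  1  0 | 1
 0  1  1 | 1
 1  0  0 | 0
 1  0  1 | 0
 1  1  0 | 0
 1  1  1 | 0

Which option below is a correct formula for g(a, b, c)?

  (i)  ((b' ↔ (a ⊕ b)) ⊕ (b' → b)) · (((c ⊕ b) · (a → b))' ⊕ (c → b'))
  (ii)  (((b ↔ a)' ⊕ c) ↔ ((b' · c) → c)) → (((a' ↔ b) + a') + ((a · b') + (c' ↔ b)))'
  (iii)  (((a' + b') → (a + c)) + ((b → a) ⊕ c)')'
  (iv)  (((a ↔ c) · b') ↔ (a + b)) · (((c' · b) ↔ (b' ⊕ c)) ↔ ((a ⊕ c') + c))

i

(ii) fails at (0,0,0): the formula yields 1, g is 0.
(iii) fails at (0,0,0): the formula yields 1, g is 0.
(iv) fails at (0,0,1): the formula yields 1, g is 0.
(i) is the remaining candidate, and it agrees with g on all 8 inputs.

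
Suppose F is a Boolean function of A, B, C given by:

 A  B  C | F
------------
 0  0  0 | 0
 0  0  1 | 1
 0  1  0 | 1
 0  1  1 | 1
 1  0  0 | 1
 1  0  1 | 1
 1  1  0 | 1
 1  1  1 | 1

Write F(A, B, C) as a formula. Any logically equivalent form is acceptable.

The output is 1 whenever at least one input is 1 — the OR of all inputs.

F(A, B, C) = (A OR B) OR C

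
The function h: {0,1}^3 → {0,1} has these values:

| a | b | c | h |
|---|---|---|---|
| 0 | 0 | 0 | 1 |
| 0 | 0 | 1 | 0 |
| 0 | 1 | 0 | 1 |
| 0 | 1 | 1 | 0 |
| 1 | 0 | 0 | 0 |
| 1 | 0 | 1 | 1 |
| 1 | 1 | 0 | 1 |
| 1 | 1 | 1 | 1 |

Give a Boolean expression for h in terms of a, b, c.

There are just 3 zero rows: (0,0,1), (0,1,1), (1,0,0). Their minterms are ¬a·¬b·c, ¬a·b·c, a·¬b·¬c; the OR of those covers precisely the 0-outputs, and negating it yields h.

h(a, b, c) = NOT ((((NOT a AND NOT b) AND c) OR ((NOT a AND b) AND c)) OR ((a AND NOT b) AND NOT c))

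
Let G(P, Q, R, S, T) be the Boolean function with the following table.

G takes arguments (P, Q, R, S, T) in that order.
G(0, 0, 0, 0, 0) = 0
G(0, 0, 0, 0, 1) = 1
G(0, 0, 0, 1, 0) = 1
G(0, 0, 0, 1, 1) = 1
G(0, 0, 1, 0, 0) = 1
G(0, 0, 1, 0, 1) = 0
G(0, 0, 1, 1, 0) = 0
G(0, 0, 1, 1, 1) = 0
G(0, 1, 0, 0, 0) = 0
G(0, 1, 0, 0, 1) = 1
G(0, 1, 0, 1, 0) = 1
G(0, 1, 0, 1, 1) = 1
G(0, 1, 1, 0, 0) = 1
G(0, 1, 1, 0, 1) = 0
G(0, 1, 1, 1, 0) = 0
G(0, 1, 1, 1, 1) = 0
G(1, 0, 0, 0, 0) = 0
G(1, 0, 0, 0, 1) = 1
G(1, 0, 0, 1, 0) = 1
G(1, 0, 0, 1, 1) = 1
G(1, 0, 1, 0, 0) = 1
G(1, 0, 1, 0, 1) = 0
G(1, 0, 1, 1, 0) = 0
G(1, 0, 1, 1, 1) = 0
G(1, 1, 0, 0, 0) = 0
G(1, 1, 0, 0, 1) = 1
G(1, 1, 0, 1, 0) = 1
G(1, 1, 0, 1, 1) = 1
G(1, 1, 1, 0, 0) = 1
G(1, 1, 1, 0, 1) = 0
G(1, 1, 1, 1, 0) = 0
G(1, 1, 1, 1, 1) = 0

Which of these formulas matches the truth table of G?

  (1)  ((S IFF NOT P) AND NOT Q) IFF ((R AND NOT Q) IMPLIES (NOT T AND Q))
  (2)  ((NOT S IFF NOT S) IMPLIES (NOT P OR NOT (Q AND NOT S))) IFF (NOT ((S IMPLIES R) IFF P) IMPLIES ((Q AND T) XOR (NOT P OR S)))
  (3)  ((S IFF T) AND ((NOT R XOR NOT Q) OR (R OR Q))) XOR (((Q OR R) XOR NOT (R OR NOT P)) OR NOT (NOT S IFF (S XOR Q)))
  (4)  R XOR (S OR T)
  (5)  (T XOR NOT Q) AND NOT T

(1) fails at (0,0,0,0,1): the formula yields 0, G is 1.
(2) fails at (0,0,0,0,0): the formula yields 1, G is 0.
(3) fails at (0,0,0,0,0): the formula yields 1, G is 0.
(5) fails at (0,0,0,0,0): the formula yields 1, G is 0.
Only (4) survives; checking it on all 32 rows confirms it matches G.

4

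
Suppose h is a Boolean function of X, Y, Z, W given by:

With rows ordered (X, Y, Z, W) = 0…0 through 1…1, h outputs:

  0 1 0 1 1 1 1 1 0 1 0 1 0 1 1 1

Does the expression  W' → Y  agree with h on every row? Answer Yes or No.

No

Test each input against both h and the formula:
  X=0, Y=0, Z=0, W=0: formula gives 0, h = 0 ✓
  X=0, Y=0, Z=0, W=1: formula gives 1, h = 1 ✓
  X=0, Y=0, Z=1, W=0: formula gives 0, h = 0 ✓
  X=0, Y=0, Z=1, W=1: formula gives 1, h = 1 ✓
  …
  X=1, Y=1, Z=0, W=0: formula gives 1, but h = 0 ✗
Since they disagree at (1,1,0,0), the expression is not a correct formula for h.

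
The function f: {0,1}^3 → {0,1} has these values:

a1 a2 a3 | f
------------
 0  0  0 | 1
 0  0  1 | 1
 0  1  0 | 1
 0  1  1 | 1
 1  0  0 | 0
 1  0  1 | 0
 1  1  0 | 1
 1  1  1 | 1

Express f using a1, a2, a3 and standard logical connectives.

f(a1, a2, a3) = ~(((a1 & ~a2) & ~a3) | ((a1 & ~a2) & a3))

There are just 2 zero rows: (1,0,0), (1,0,1). Their minterms are a1·¬a2·¬a3, a1·¬a2·a3; the OR of those covers precisely the 0-outputs, and negating it yields f.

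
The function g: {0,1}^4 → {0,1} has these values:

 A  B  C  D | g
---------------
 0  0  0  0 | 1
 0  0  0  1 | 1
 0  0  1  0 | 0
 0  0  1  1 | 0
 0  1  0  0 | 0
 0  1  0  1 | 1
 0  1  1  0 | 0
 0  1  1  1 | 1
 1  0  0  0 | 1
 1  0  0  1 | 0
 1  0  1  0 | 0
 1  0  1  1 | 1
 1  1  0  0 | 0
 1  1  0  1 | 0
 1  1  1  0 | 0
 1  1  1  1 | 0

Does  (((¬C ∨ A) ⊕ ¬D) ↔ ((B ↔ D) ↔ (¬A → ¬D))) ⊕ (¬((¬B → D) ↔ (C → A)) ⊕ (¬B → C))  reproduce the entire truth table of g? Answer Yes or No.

Yes

Test each input against both g and the formula:
  A=0, B=0, C=0, D=0: formula gives 1, g = 1 ✓
  A=0, B=0, C=0, D=1: formula gives 1, g = 1 ✓
  A=0, B=0, C=1, D=0: formula gives 0, g = 0 ✓
  A=0, B=0, C=1, D=1: formula gives 0, g = 0 ✓
  … (the remaining 12 rows also agree.)
No disagreement on any input; they are logically equivalent.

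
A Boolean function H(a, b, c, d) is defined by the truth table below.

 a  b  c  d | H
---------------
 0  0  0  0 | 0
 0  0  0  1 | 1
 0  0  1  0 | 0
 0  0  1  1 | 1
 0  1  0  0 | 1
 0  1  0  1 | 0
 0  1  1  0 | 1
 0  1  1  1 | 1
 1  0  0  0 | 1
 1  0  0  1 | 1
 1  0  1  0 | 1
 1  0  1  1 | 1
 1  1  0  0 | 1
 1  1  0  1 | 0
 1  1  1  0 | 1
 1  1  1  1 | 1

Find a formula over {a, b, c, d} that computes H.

H(a, b, c, d) = ~((((((~a & ~b) & ~c) & ~d) | (((~a & ~b) & c) & ~d)) | (((~a & b) & ~c) & d)) | (((a & b) & ~c) & d))

There are just 4 zero rows: (0,0,0,0), (0,0,1,0), (0,1,0,1), (1,1,0,1). Their minterms are ¬a·¬b·¬c·¬d, ¬a·¬b·c·¬d, ¬a·b·¬c·d, a·b·¬c·d; the OR of those covers precisely the 0-outputs, and negating it yields H.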